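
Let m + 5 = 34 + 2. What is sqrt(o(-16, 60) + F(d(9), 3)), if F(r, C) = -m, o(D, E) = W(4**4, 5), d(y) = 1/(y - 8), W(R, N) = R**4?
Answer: 3*sqrt(477218585) ≈ 65536.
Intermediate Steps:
m = 31 (m = -5 + (34 + 2) = -5 + 36 = 31)
d(y) = 1/(-8 + y)
o(D, E) = 4294967296 (o(D, E) = (4**4)**4 = 256**4 = 4294967296)
F(r, C) = -31 (F(r, C) = -1*31 = -31)
sqrt(o(-16, 60) + F(d(9), 3)) = sqrt(4294967296 - 31) = sqrt(4294967265) = 3*sqrt(477218585)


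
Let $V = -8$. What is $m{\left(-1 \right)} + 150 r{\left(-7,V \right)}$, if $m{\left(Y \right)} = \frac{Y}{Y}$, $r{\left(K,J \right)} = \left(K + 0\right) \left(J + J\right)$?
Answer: $16801$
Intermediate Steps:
$r{\left(K,J \right)} = 2 J K$ ($r{\left(K,J \right)} = K 2 J = 2 J K$)
$m{\left(Y \right)} = 1$
$m{\left(-1 \right)} + 150 r{\left(-7,V \right)} = 1 + 150 \cdot 2 \left(-8\right) \left(-7\right) = 1 + 150 \cdot 112 = 1 + 16800 = 16801$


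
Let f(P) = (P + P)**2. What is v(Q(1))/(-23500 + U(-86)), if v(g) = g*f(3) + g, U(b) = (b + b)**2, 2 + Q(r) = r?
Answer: -37/6084 ≈ -0.0060815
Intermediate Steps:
Q(r) = -2 + r
U(b) = 4*b**2 (U(b) = (2*b)**2 = 4*b**2)
f(P) = 4*P**2 (f(P) = (2*P)**2 = 4*P**2)
v(g) = 37*g (v(g) = g*(4*3**2) + g = g*(4*9) + g = g*36 + g = 36*g + g = 37*g)
v(Q(1))/(-23500 + U(-86)) = (37*(-2 + 1))/(-23500 + 4*(-86)**2) = (37*(-1))/(-23500 + 4*7396) = -37/(-23500 + 29584) = -37/6084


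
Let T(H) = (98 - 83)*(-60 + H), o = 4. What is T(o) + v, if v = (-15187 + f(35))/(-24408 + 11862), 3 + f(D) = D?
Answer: -10523485/12546 ≈ -838.79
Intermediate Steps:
f(D) = -3 + D
T(H) = -900 + 15*H (T(H) = 15*(-60 + H) = -900 + 15*H)
v = 15155/12546 (v = (-15187 + (-3 + 35))/(-24408 + 11862) = (-15187 + 32)/(-12546) = -15155*(-1/12546) = 15155/12546 ≈ 1.2080)
T(o) + v = (-900 + 15*4) + 15155/12546 = (-900 + 60) + 15155/12546 = -840 + 15155/12546 = -10523485/12546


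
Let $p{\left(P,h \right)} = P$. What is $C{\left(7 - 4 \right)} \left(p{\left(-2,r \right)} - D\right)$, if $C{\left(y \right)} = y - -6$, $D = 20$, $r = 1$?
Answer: $-198$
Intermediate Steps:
$C{\left(y \right)} = 6 + y$ ($C{\left(y \right)} = y + 6 = 6 + y$)
$C{\left(7 - 4 \right)} \left(p{\left(-2,r \right)} - D\right) = \left(6 + \left(7 - 4\right)\right) \left(-2 - 20\right) = \left(6 + 3\right) \left(-2 - 20\right) = 9 \left(-22\right) = -198$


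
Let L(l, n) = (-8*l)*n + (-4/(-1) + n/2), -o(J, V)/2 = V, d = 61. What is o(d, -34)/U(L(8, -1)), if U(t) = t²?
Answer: 272/18225 ≈ 0.014925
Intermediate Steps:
o(J, V) = -2*V
L(l, n) = 4 + n/2 - 8*l*n (L(l, n) = -8*l*n + (-4*(-1) + n*(½)) = -8*l*n + (4 + n/2) = 4 + n/2 - 8*l*n)
o(d, -34)/U(L(8, -1)) = (-2*(-34))/((4 + (½)*(-1) - 8*8*(-1))²) = 68/((4 - ½ + 64)²) = 68/((135/2)²) = 68/(18225/4) = 68*(4/18225) = 272/18225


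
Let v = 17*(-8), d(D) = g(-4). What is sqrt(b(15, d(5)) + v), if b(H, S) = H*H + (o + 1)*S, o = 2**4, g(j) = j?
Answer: sqrt(21) ≈ 4.5826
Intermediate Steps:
d(D) = -4
o = 16
b(H, S) = H**2 + 17*S (b(H, S) = H*H + (16 + 1)*S = H**2 + 17*S)
v = -136
sqrt(b(15, d(5)) + v) = sqrt((15**2 + 17*(-4)) - 136) = sqrt((225 - 68) - 136) = sqrt(157 - 136) = sqrt(21)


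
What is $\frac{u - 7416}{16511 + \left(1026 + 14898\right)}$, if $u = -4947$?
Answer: $- \frac{951}{2495} \approx -0.38116$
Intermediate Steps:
$\frac{u - 7416}{16511 + \left(1026 + 14898\right)} = \frac{-4947 - 7416}{16511 + \left(1026 + 14898\right)} = - \frac{12363}{16511 + 15924} = - \frac{12363}{32435} = \left(-12363\right) \frac{1}{32435} = - \frac{951}{2495}$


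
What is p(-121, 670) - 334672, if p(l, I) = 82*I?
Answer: -279732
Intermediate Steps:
p(-121, 670) - 334672 = 82*670 - 334672 = 54940 - 334672 = -279732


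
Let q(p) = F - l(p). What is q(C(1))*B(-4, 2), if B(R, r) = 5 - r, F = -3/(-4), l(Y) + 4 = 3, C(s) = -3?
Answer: 21/4 ≈ 5.2500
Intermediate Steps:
l(Y) = -1 (l(Y) = -4 + 3 = -1)
F = 3/4 (F = -3*(-1/4) = 3/4 ≈ 0.75000)
q(p) = 7/4 (q(p) = 3/4 - 1*(-1) = 3/4 + 1 = 7/4)
q(C(1))*B(-4, 2) = 7*(5 - 1*2)/4 = 7*(5 - 2)/4 = (7/4)*3 = 21/4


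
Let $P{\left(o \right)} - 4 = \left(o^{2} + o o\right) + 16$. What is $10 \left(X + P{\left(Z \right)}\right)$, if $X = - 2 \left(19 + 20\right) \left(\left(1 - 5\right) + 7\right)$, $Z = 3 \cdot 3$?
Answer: $-520$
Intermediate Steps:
$Z = 9$
$P{\left(o \right)} = 20 + 2 o^{2}$ ($P{\left(o \right)} = 4 + \left(\left(o^{2} + o o\right) + 16\right) = 4 + \left(\left(o^{2} + o^{2}\right) + 16\right) = 4 + \left(2 o^{2} + 16\right) = 4 + \left(16 + 2 o^{2}\right) = 20 + 2 o^{2}$)
$X = -234$ ($X = - 2 \cdot 39 \left(-4 + 7\right) = - 2 \cdot 39 \cdot 3 = \left(-2\right) 117 = -234$)
$10 \left(X + P{\left(Z \right)}\right) = 10 \left(-234 + \left(20 + 2 \cdot 9^{2}\right)\right) = 10 \left(-234 + \left(20 + 2 \cdot 81\right)\right) = 10 \left(-234 + \left(20 + 162\right)\right) = 10 \left(-234 + 182\right) = 10 \left(-52\right) = -520$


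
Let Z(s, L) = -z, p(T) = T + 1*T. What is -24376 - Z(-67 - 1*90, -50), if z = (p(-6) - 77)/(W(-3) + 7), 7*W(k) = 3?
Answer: -1268175/52 ≈ -24388.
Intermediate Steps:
W(k) = 3/7 (W(k) = (⅐)*3 = 3/7)
p(T) = 2*T (p(T) = T + T = 2*T)
z = -623/52 (z = (2*(-6) - 77)/(3/7 + 7) = (-12 - 77)/(52/7) = -89*7/52 = -623/52 ≈ -11.981)
Z(s, L) = 623/52 (Z(s, L) = -1*(-623/52) = 623/52)
-24376 - Z(-67 - 1*90, -50) = -24376 - 1*623/52 = -24376 - 623/52 = -1268175/52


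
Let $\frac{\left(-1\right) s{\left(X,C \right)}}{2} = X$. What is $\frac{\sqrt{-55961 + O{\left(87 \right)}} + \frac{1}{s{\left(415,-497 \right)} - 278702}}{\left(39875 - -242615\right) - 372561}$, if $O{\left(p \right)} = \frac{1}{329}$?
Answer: $\frac{1}{25177726772} - \frac{4 i \sqrt{378579642}}{29633359} \approx 3.9718 \cdot 10^{-11} - 0.0026264 i$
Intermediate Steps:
$O{\left(p \right)} = \frac{1}{329}$
$s{\left(X,C \right)} = - 2 X$
$\frac{\sqrt{-55961 + O{\left(87 \right)}} + \frac{1}{s{\left(415,-497 \right)} - 278702}}{\left(39875 - -242615\right) - 372561} = \frac{\sqrt{-55961 + \frac{1}{329}} + \frac{1}{\left(-2\right) 415 - 278702}}{\left(39875 - -242615\right) - 372561} = \frac{\sqrt{- \frac{18411168}{329}} + \frac{1}{-830 - 278702}}{\left(39875 + 242615\right) - 372561} = \frac{\frac{4 i \sqrt{378579642}}{329} + \frac{1}{-279532}}{282490 - 372561} = \frac{\frac{4 i \sqrt{378579642}}{329} - \frac{1}{279532}}{-90071} = \left(- \frac{1}{279532} + \frac{4 i \sqrt{378579642}}{329}\right) \left(- \frac{1}{90071}\right) = \frac{1}{25177726772} - \frac{4 i \sqrt{378579642}}{29633359}$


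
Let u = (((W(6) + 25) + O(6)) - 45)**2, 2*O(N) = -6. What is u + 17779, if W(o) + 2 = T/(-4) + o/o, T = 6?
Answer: 73717/4 ≈ 18429.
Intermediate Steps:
O(N) = -3 (O(N) = (1/2)*(-6) = -3)
W(o) = -5/2 (W(o) = -2 + (6/(-4) + o/o) = -2 + (6*(-1/4) + 1) = -2 + (-3/2 + 1) = -2 - 1/2 = -5/2)
u = 2601/4 (u = (((-5/2 + 25) - 3) - 45)**2 = ((45/2 - 3) - 45)**2 = (39/2 - 45)**2 = (-51/2)**2 = 2601/4 ≈ 650.25)
u + 17779 = 2601/4 + 17779 = 73717/4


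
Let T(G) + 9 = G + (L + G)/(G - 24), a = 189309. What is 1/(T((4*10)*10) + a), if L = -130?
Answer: 188/35663735 ≈ 5.2715e-6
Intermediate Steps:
T(G) = -9 + G + (-130 + G)/(-24 + G) (T(G) = -9 + (G + (-130 + G)/(G - 24)) = -9 + (G + (-130 + G)/(-24 + G)) = -9 + G + (-130 + G)/(-24 + G))
1/(T((4*10)*10) + a) = 1/((86 + ((4*10)*10)² - 32*4*10*10)/(-24 + (4*10)*10) + 189309) = 1/((86 + (40*10)² - 1280*10)/(-24 + 40*10) + 189309) = 1/((86 + 400² - 32*400)/(-24 + 400) + 189309) = 1/((86 + 160000 - 12800)/376 + 189309) = 1/((1/376)*147286 + 189309) = 1/(73643/188 + 189309) = 1/(35663735/188) = 188/35663735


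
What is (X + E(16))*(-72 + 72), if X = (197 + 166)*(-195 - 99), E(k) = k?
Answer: 0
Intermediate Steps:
X = -106722 (X = 363*(-294) = -106722)
(X + E(16))*(-72 + 72) = (-106722 + 16)*(-72 + 72) = -106706*0 = 0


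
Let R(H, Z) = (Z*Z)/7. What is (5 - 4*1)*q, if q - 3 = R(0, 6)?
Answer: 57/7 ≈ 8.1429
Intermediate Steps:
R(H, Z) = Z²/7 (R(H, Z) = Z²*(⅐) = Z²/7)
q = 57/7 (q = 3 + (⅐)*6² = 3 + (⅐)*36 = 3 + 36/7 = 57/7 ≈ 8.1429)
(5 - 4*1)*q = (5 - 4*1)*(57/7) = (5 - 4)*(57/7) = 1*(57/7) = 57/7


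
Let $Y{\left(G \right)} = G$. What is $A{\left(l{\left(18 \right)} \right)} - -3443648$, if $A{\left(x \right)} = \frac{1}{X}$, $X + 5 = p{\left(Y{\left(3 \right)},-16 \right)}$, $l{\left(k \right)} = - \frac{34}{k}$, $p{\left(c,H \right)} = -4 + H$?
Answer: $\frac{86091199}{25} \approx 3.4436 \cdot 10^{6}$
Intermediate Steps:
$X = -25$ ($X = -5 - 20 = -25$)
$A{\left(x \right)} = - \frac{1}{25}$ ($A{\left(x \right)} = \frac{1}{-25} = - \frac{1}{25}$)
$A{\left(l{\left(18 \right)} \right)} - -3443648 = - \frac{1}{25} - -3443648 = - \frac{1}{25} + 3443648 = \frac{86091199}{25}$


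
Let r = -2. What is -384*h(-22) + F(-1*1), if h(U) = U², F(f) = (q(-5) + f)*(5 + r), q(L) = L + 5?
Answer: -185859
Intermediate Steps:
q(L) = 5 + L
F(f) = 3*f (F(f) = ((5 - 5) + f)*(5 - 2) = (0 + f)*3 = f*3 = 3*f)
-384*h(-22) + F(-1*1) = -384*(-22)² + 3*(-1*1) = -384*484 + 3*(-1) = -185856 - 3 = -185859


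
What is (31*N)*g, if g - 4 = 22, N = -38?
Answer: -30628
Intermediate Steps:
g = 26 (g = 4 + 22 = 26)
(31*N)*g = (31*(-38))*26 = -1178*26 = -30628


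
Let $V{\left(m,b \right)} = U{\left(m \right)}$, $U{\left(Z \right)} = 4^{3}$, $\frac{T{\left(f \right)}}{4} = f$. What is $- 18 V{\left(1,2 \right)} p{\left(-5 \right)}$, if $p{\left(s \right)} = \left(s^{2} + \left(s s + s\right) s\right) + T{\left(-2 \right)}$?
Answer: $95616$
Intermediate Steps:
$T{\left(f \right)} = 4 f$
$p{\left(s \right)} = -8 + s^{2} + s \left(s + s^{2}\right)$ ($p{\left(s \right)} = \left(s^{2} + \left(s s + s\right) s\right) + 4 \left(-2\right) = \left(s^{2} + \left(s^{2} + s\right) s\right) - 8 = \left(s^{2} + \left(s + s^{2}\right) s\right) - 8 = \left(s^{2} + s \left(s + s^{2}\right)\right) - 8 = -8 + s^{2} + s \left(s + s^{2}\right)$)
$U{\left(Z \right)} = 64$
$V{\left(m,b \right)} = 64$
$- 18 V{\left(1,2 \right)} p{\left(-5 \right)} = \left(-18\right) 64 \left(-8 + \left(-5\right)^{3} + 2 \left(-5\right)^{2}\right) = - 1152 \left(-8 - 125 + 2 \cdot 25\right) = - 1152 \left(-8 - 125 + 50\right) = \left(-1152\right) \left(-83\right) = 95616$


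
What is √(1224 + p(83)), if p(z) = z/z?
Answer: 35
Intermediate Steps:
p(z) = 1
√(1224 + p(83)) = √(1224 + 1) = √1225 = 35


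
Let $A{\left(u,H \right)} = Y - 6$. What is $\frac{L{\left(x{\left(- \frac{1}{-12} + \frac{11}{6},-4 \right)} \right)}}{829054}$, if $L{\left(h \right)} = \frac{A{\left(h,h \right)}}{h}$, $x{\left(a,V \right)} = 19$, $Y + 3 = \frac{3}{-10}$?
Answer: $- \frac{93}{157520260} \approx -5.904 \cdot 10^{-7}$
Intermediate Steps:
$Y = - \frac{33}{10}$ ($Y = -3 + \frac{3}{-10} = -3 + 3 \left(- \frac{1}{10}\right) = -3 - \frac{3}{10} = - \frac{33}{10} \approx -3.3$)
$A{\left(u,H \right)} = - \frac{93}{10}$ ($A{\left(u,H \right)} = - \frac{33}{10} - 6 = - \frac{93}{10}$)
$L{\left(h \right)} = - \frac{93}{10 h}$
$\frac{L{\left(x{\left(- \frac{1}{-12} + \frac{11}{6},-4 \right)} \right)}}{829054} = \frac{\left(- \frac{93}{10}\right) \frac{1}{19}}{829054} = \left(- \frac{93}{10}\right) \frac{1}{19} \cdot \frac{1}{829054} = \left(- \frac{93}{190}\right) \frac{1}{829054} = - \frac{93}{157520260}$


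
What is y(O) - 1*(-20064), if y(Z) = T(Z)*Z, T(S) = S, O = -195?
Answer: 58089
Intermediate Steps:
y(Z) = Z**2 (y(Z) = Z*Z = Z**2)
y(O) - 1*(-20064) = (-195)**2 - 1*(-20064) = 38025 + 20064 = 58089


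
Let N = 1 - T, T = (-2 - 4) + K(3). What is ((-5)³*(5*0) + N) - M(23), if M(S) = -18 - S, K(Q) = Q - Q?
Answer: 48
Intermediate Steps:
K(Q) = 0
T = -6 (T = (-2 - 4) + 0 = -6 + 0 = -6)
N = 7 (N = 1 - 1*(-6) = 1 + 6 = 7)
((-5)³*(5*0) + N) - M(23) = ((-5)³*(5*0) + 7) - (-18 - 1*23) = (-125*0 + 7) - (-18 - 23) = (0 + 7) - 1*(-41) = 7 + 41 = 48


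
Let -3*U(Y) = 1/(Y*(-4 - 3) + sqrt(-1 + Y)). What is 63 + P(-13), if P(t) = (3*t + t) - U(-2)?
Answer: 6581/597 - I*sqrt(3)/597 ≈ 11.023 - 0.0029013*I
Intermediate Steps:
U(Y) = -1/(3*(sqrt(-1 + Y) - 7*Y)) (U(Y) = -1/(3*(Y*(-4 - 3) + sqrt(-1 + Y))) = -1/(3*(Y*(-7) + sqrt(-1 + Y))) = -1/(3*(-7*Y + sqrt(-1 + Y))) = -1/(3*(sqrt(-1 + Y) - 7*Y)))
P(t) = 4*t - 1/(3*(-14 - I*sqrt(3))) (P(t) = (3*t + t) - 1/(3*(-sqrt(-1 - 2) + 7*(-2))) = 4*t - 1/(3*(-sqrt(-3) - 14)) = 4*t - 1/(3*(-I*sqrt(3) - 14)) = 4*t - 1/(3*(-14 - I*sqrt(3))))
63 + P(-13) = 63 + (14/597 + 4*(-13) - I*sqrt(3)/597) = 63 + (14/597 - 52 - I*sqrt(3)/597) = 63 + (-31030/597 - I*sqrt(3)/597) = 6581/597 - I*sqrt(3)/597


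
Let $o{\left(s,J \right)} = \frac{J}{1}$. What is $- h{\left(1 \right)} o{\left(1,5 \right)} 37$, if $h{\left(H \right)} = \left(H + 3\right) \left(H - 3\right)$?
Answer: $1480$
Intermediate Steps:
$o{\left(s,J \right)} = J$ ($o{\left(s,J \right)} = J 1 = J$)
$h{\left(H \right)} = \left(-3 + H\right) \left(3 + H\right)$ ($h{\left(H \right)} = \left(3 + H\right) \left(-3 + H\right) = \left(-3 + H\right) \left(3 + H\right)$)
$- h{\left(1 \right)} o{\left(1,5 \right)} 37 = - \left(-9 + 1^{2}\right) 5 \cdot 37 = - \left(-9 + 1\right) 5 \cdot 37 = - \left(-8\right) 5 \cdot 37 = - \left(-40\right) 37 = \left(-1\right) \left(-1480\right) = 1480$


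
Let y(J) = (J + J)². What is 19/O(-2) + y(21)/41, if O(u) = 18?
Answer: 32531/738 ≈ 44.080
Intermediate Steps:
y(J) = 4*J² (y(J) = (2*J)² = 4*J²)
19/O(-2) + y(21)/41 = 19/18 + (4*21²)/41 = 19*(1/18) + (4*441)*(1/41) = 19/18 + 1764*(1/41) = 19/18 + 1764/41 = 32531/738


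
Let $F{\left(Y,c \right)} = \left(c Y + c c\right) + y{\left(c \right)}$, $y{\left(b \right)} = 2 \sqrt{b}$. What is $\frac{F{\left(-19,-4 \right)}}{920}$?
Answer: $\frac{1}{10} + \frac{i}{230} \approx 0.1 + 0.0043478 i$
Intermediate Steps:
$F{\left(Y,c \right)} = c^{2} + 2 \sqrt{c} + Y c$ ($F{\left(Y,c \right)} = \left(c Y + c c\right) + 2 \sqrt{c} = \left(Y c + c^{2}\right) + 2 \sqrt{c} = \left(c^{2} + Y c\right) + 2 \sqrt{c} = c^{2} + 2 \sqrt{c} + Y c$)
$\frac{F{\left(-19,-4 \right)}}{920} = \frac{\left(-4\right)^{2} + 2 \sqrt{-4} - -76}{920} = \left(16 + 2 \cdot 2 i + 76\right) \frac{1}{920} = \left(16 + 4 i + 76\right) \frac{1}{920} = \left(92 + 4 i\right) \frac{1}{920} = \frac{1}{10} + \frac{i}{230}$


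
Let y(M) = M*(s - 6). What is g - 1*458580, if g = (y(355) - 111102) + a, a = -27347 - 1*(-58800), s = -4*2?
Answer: -543199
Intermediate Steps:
s = -8
y(M) = -14*M (y(M) = M*(-8 - 6) = M*(-14) = -14*M)
a = 31453 (a = -27347 + 58800 = 31453)
g = -84619 (g = (-14*355 - 111102) + 31453 = (-4970 - 111102) + 31453 = -116072 + 31453 = -84619)
g - 1*458580 = -84619 - 1*458580 = -84619 - 458580 = -543199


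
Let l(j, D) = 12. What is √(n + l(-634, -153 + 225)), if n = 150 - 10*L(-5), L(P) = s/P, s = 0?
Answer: 9*√2 ≈ 12.728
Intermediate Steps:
L(P) = 0 (L(P) = 0/P = 0)
n = 150 (n = 150 - 10*0 = 150 + 0 = 150)
√(n + l(-634, -153 + 225)) = √(150 + 12) = √162 = 9*√2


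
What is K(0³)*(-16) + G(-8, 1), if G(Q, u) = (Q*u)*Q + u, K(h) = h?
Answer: 65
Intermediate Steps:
G(Q, u) = u + u*Q² (G(Q, u) = u*Q² + u = u + u*Q²)
K(0³)*(-16) + G(-8, 1) = 0³*(-16) + 1*(1 + (-8)²) = 0*(-16) + 1*(1 + 64) = 0 + 1*65 = 0 + 65 = 65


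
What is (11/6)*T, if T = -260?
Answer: -1430/3 ≈ -476.67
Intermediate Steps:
(11/6)*T = (11/6)*(-260) = -1430/3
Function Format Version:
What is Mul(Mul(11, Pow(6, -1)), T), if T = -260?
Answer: Rational(-1430, 3) ≈ -476.67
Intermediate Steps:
Mul(Mul(11, Pow(6, -1)), T) = Mul(Mul(11, Pow(6, -1)), -260) = Mul(Mul(11, Rational(1, 6)), -260) = Mul(Rational(11, 6), -260) = Rational(-1430, 3)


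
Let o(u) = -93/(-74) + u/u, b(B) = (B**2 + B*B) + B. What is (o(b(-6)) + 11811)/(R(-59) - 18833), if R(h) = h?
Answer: -874181/1398008 ≈ -0.62531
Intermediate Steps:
b(B) = B + 2*B**2 (b(B) = (B**2 + B**2) + B = 2*B**2 + B = B + 2*B**2)
o(u) = 167/74 (o(u) = -93*(-1/74) + 1 = 93/74 + 1 = 167/74)
(o(b(-6)) + 11811)/(R(-59) - 18833) = (167/74 + 11811)/(-59 - 18833) = (874181/74)/(-18892) = (874181/74)*(-1/18892) = -874181/1398008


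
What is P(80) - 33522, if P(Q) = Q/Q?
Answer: -33521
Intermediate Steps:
P(Q) = 1
P(80) - 33522 = 1 - 33522 = -33521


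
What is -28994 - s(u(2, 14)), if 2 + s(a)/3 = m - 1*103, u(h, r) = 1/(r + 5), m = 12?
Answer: -28715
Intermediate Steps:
u(h, r) = 1/(5 + r)
s(a) = -279 (s(a) = -6 + 3*(12 - 1*103) = -6 + 3*(12 - 103) = -6 + 3*(-91) = -6 - 273 = -279)
-28994 - s(u(2, 14)) = -28994 - 1*(-279) = -28994 + 279 = -28715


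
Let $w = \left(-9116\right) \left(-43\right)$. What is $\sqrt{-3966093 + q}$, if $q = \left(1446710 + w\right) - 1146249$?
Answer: $2 i \sqrt{818411} \approx 1809.3 i$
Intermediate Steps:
$w = 391988$
$q = 692449$ ($q = \left(1446710 + 391988\right) - 1146249 = 1838698 - 1146249 = 692449$)
$\sqrt{-3966093 + q} = \sqrt{-3966093 + 692449} = \sqrt{-3273644} = 2 i \sqrt{818411}$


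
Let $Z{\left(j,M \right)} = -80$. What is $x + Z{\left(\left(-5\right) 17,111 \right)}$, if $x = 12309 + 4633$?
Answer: $16862$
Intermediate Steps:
$x = 16942$
$x + Z{\left(\left(-5\right) 17,111 \right)} = 16942 - 80 = 16862$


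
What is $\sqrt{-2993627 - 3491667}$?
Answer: $i \sqrt{6485294} \approx 2546.6 i$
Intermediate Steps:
$\sqrt{-2993627 - 3491667} = \sqrt{-6485294} = i \sqrt{6485294}$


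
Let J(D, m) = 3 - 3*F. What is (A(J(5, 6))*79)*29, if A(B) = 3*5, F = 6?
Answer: 34365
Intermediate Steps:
J(D, m) = -15 (J(D, m) = 3 - 3*6 = 3 - 18 = -15)
A(B) = 15
(A(J(5, 6))*79)*29 = (15*79)*29 = 1185*29 = 34365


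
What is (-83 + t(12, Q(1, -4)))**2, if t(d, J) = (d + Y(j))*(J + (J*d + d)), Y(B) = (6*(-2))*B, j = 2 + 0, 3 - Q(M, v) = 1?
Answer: 290521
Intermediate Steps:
Q(M, v) = 2 (Q(M, v) = 3 - 1*1 = 3 - 1 = 2)
j = 2
Y(B) = -12*B
t(d, J) = (-24 + d)*(J + d + J*d) (t(d, J) = (d - 12*2)*(J + (J*d + d)) = (d - 24)*(J + (d + J*d)) = (-24 + d)*(J + d + J*d))
(-83 + t(12, Q(1, -4)))**2 = (-83 + (12**2 - 24*2 - 24*12 + 2*12**2 - 23*2*12))**2 = (-83 + (144 - 48 - 288 + 2*144 - 552))**2 = (-83 + (144 - 48 - 288 + 288 - 552))**2 = (-83 - 456)**2 = (-539)**2 = 290521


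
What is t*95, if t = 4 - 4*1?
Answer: 0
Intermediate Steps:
t = 0 (t = 4 - 4 = 0)
t*95 = 0*95 = 0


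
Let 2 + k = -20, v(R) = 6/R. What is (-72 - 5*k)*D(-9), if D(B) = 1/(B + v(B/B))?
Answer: -38/3 ≈ -12.667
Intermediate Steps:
k = -22 (k = -2 - 20 = -22)
D(B) = 1/(6 + B) (D(B) = 1/(B + 6/((B/B))) = 1/(B + 6/1) = 1/(B + 6*1) = 1/(B + 6) = 1/(6 + B))
(-72 - 5*k)*D(-9) = (-72 - 5*(-22))/(6 - 9) = (-72 + 110)/(-3) = 38*(-⅓) = -38/3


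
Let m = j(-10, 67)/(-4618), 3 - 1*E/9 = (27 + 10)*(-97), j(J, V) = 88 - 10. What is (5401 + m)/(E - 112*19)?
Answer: 1247087/6973180 ≈ 0.17884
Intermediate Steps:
j(J, V) = 78
E = 32328 (E = 27 - 9*(27 + 10)*(-97) = 27 - 333*(-97) = 27 - 9*(-3589) = 27 + 32301 = 32328)
m = -39/2309 (m = 78/(-4618) = 78*(-1/4618) = -39/2309 ≈ -0.016890)
(5401 + m)/(E - 112*19) = (5401 - 39/2309)/(32328 - 112*19) = 12470870/(2309*(32328 - 2128)) = (12470870/2309)/30200 = (12470870/2309)*(1/30200) = 1247087/6973180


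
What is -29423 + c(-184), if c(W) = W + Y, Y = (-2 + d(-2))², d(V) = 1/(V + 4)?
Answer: -118419/4 ≈ -29605.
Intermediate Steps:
d(V) = 1/(4 + V)
Y = 9/4 (Y = (-2 + 1/(4 - 2))² = (-2 + 1/2)² = (-2 + ½)² = (-3/2)² = 9/4 ≈ 2.2500)
c(W) = 9/4 + W (c(W) = W + 9/4 = 9/4 + W)
-29423 + c(-184) = -29423 + (9/4 - 184) = -29423 - 727/4 = -118419/4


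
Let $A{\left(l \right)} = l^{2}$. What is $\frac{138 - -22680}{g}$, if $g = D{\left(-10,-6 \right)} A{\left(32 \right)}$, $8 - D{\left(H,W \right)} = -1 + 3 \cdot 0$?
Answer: $\frac{3803}{1536} \approx 2.4759$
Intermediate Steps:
$D{\left(H,W \right)} = 9$ ($D{\left(H,W \right)} = 8 - \left(-1 + 3 \cdot 0\right) = 8 - \left(-1 + 0\right) = 8 - -1 = 8 + 1 = 9$)
$g = 9216$ ($g = 9 \cdot 32^{2} = 9 \cdot 1024 = 9216$)
$\frac{138 - -22680}{g} = \frac{138 - -22680}{9216} = \left(138 + 22680\right) \frac{1}{9216} = 22818 \cdot \frac{1}{9216} = \frac{3803}{1536}$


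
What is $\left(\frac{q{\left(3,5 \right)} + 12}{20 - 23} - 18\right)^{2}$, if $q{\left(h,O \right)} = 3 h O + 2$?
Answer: $\frac{12769}{9} \approx 1418.8$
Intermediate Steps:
$q{\left(h,O \right)} = 2 + 3 O h$ ($q{\left(h,O \right)} = 3 O h + 2 = 2 + 3 O h$)
$\left(\frac{q{\left(3,5 \right)} + 12}{20 - 23} - 18\right)^{2} = \left(\frac{\left(2 + 3 \cdot 5 \cdot 3\right) + 12}{20 - 23} - 18\right)^{2} = \left(\frac{\left(2 + 45\right) + 12}{-3} - 18\right)^{2} = \left(\left(47 + 12\right) \left(- \frac{1}{3}\right) - 18\right)^{2} = \left(59 \left(- \frac{1}{3}\right) - 18\right)^{2} = \left(- \frac{59}{3} - 18\right)^{2} = \left(- \frac{113}{3}\right)^{2} = \frac{12769}{9}$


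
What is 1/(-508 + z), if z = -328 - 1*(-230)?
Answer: -1/606 ≈ -0.0016502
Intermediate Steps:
z = -98 (z = -328 + 230 = -98)
1/(-508 + z) = 1/(-508 - 98) = 1/(-606) = -1/606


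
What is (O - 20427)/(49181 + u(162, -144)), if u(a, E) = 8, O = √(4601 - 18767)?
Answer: -20427/49189 + 3*I*√1574/49189 ≈ -0.41528 + 0.0024197*I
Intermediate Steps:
O = 3*I*√1574 (O = √(-14166) = 3*I*√1574 ≈ 119.02*I)
(O - 20427)/(49181 + u(162, -144)) = (3*I*√1574 - 20427)/(49181 + 8) = (-20427 + 3*I*√1574)/49189 = (-20427 + 3*I*√1574)*(1/49189) = -20427/49189 + 3*I*√1574/49189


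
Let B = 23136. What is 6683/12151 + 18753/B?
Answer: 127495197/93708512 ≈ 1.3605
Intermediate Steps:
6683/12151 + 18753/B = 6683/12151 + 18753/23136 = 6683*(1/12151) + 18753*(1/23136) = 6683/12151 + 6251/7712 = 127495197/93708512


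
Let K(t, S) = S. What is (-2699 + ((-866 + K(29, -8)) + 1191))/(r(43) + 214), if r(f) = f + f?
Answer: -397/50 ≈ -7.9400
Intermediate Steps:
r(f) = 2*f
(-2699 + ((-866 + K(29, -8)) + 1191))/(r(43) + 214) = (-2699 + ((-866 - 8) + 1191))/(2*43 + 214) = (-2699 + (-874 + 1191))/(86 + 214) = (-2699 + 317)/300 = -2382*1/300 = -397/50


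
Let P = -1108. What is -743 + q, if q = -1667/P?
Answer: -821577/1108 ≈ -741.50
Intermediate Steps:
q = 1667/1108 (q = -1667/(-1108) = -1667*(-1/1108) = 1667/1108 ≈ 1.5045)
-743 + q = -743 + 1667/1108 = -821577/1108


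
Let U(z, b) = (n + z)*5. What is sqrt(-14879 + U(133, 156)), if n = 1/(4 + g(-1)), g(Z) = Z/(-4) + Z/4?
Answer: I*sqrt(56851)/2 ≈ 119.22*I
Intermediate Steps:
g(Z) = 0 (g(Z) = Z*(-1/4) + Z*(1/4) = -Z/4 + Z/4 = 0)
n = 1/4 (n = 1/(4 + 0) = 1/4 ≈ 0.25000)
U(z, b) = 5/4 + 5*z (U(z, b) = (1/4 + z)*5 = 5/4 + 5*z)
sqrt(-14879 + U(133, 156)) = sqrt(-14879 + (5/4 + 5*133)) = sqrt(-14879 + (5/4 + 665)) = sqrt(-14879 + 2665/4) = sqrt(-56851/4) = I*sqrt(56851)/2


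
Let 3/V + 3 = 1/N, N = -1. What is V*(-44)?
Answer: 33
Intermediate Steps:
V = -¾ (V = 3/(-3 + 1/(-1)) = 3/(-3 - 1) = 3/(-4) = 3*(-¼) = -¾ ≈ -0.75000)
V*(-44) = -¾*(-44) = 33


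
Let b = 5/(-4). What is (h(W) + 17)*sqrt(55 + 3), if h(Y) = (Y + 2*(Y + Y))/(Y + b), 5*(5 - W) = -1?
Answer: 1863*sqrt(58)/79 ≈ 179.60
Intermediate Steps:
W = 26/5 (W = 5 - 1/5*(-1) = 5 + 1/5 = 26/5 ≈ 5.2000)
b = -5/4 (b = 5*(-1/4) = -5/4 ≈ -1.2500)
h(Y) = 5*Y/(-5/4 + Y) (h(Y) = (Y + 2*(Y + Y))/(Y - 5/4) = (Y + 2*(2*Y))/(-5/4 + Y) = (Y + 4*Y)/(-5/4 + Y) = (5*Y)/(-5/4 + Y) = 5*Y/(-5/4 + Y))
(h(W) + 17)*sqrt(55 + 3) = (20*(26/5)/(-5 + 4*(26/5)) + 17)*sqrt(55 + 3) = (20*(26/5)/(-5 + 104/5) + 17)*sqrt(58) = (20*(26/5)/(79/5) + 17)*sqrt(58) = (20*(26/5)*(5/79) + 17)*sqrt(58) = (520/79 + 17)*sqrt(58) = 1863*sqrt(58)/79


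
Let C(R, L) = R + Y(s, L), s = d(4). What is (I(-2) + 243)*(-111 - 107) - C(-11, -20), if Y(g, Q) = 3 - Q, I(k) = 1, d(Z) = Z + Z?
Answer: -53204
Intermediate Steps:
d(Z) = 2*Z
s = 8 (s = 2*4 = 8)
C(R, L) = 3 + R - L (C(R, L) = R + (3 - L) = 3 + R - L)
(I(-2) + 243)*(-111 - 107) - C(-11, -20) = (1 + 243)*(-111 - 107) - (3 - 11 - 1*(-20)) = 244*(-218) - (3 - 11 + 20) = -53192 - 1*12 = -53192 - 12 = -53204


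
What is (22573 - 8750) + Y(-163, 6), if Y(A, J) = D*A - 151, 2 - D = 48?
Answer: 21170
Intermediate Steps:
D = -46 (D = 2 - 1*48 = 2 - 48 = -46)
Y(A, J) = -151 - 46*A (Y(A, J) = -46*A - 151 = -151 - 46*A)
(22573 - 8750) + Y(-163, 6) = (22573 - 8750) + (-151 - 46*(-163)) = 13823 + (-151 + 7498) = 13823 + 7347 = 21170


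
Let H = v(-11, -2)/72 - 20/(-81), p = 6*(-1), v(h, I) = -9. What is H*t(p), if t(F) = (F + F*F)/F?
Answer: -395/648 ≈ -0.60957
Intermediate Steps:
p = -6
t(F) = (F + F²)/F
H = 79/648 (H = -9/72 - 20/(-81) = -9*1/72 - 20*(-1/81) = -⅛ + 20/81 = 79/648 ≈ 0.12191)
H*t(p) = 79*(1 - 6)/648 = (79/648)*(-5) = -395/648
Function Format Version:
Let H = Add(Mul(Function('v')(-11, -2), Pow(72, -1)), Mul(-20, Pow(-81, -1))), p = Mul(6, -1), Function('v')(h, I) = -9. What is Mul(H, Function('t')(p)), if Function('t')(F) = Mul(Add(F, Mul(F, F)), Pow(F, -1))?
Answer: Rational(-395, 648) ≈ -0.60957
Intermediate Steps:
p = -6
Function('t')(F) = Mul(Pow(F, -1), Add(F, Pow(F, 2))) (Function('t')(F) = Mul(Add(F, Pow(F, 2)), Pow(F, -1)) = Mul(Pow(F, -1), Add(F, Pow(F, 2))))
H = Rational(79, 648) (H = Add(Mul(-9, Pow(72, -1)), Mul(-20, Pow(-81, -1))) = Add(Mul(-9, Rational(1, 72)), Mul(-20, Rational(-1, 81))) = Add(Rational(-1, 8), Rational(20, 81)) = Rational(79, 648) ≈ 0.12191)
Mul(H, Function('t')(p)) = Mul(Rational(79, 648), Add(1, -6)) = Mul(Rational(79, 648), -5) = Rational(-395, 648)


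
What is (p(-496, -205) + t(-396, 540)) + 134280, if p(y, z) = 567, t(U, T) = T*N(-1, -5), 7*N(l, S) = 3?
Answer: 945549/7 ≈ 1.3508e+5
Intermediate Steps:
N(l, S) = 3/7 (N(l, S) = (⅐)*3 = 3/7)
t(U, T) = 3*T/7 (t(U, T) = T*(3/7) = 3*T/7)
(p(-496, -205) + t(-396, 540)) + 134280 = (567 + (3/7)*540) + 134280 = (567 + 1620/7) + 134280 = 5589/7 + 134280 = 945549/7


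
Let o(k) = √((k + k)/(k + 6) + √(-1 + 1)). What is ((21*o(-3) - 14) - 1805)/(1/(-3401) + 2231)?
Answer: -6186419/7587630 + 23807*I*√2/2529210 ≈ -0.81533 + 0.013312*I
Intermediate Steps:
o(k) = √2*√(k/(6 + k)) (o(k) = √((2*k)/(6 + k) + √0) = √(2*k/(6 + k) + 0) = √(2*k/(6 + k)) = √2*√(k/(6 + k)))
((21*o(-3) - 14) - 1805)/(1/(-3401) + 2231) = ((21*(√2*√(-3/(6 - 3))) - 14) - 1805)/(1/(-3401) + 2231) = ((21*(√2*√(-3/3)) - 14) - 1805)/(-1/3401 + 2231) = ((21*(√2*√(-3*⅓)) - 14) - 1805)/(7587630/3401) = ((21*(√2*√(-1)) - 14) - 1805)*(3401/7587630) = ((21*(√2*I) - 14) - 1805)*(3401/7587630) = ((21*(I*√2) - 14) - 1805)*(3401/7587630) = ((21*I*√2 - 14) - 1805)*(3401/7587630) = ((-14 + 21*I*√2) - 1805)*(3401/7587630) = (-1819 + 21*I*√2)*(3401/7587630) = -6186419/7587630 + 23807*I*√2/2529210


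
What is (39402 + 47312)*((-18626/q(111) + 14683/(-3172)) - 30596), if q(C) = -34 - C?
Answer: -607664466591271/229970 ≈ -2.6424e+9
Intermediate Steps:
(39402 + 47312)*((-18626/q(111) + 14683/(-3172)) - 30596) = (39402 + 47312)*((-18626/(-34 - 1*111) + 14683/(-3172)) - 30596) = 86714*((-18626/(-34 - 111) + 14683*(-1/3172)) - 30596) = 86714*((-18626/(-145) - 14683/3172) - 30596) = 86714*((-18626*(-1/145) - 14683/3172) - 30596) = 86714*((18626/145 - 14683/3172) - 30596) = 86714*(56952637/459940 - 30596) = 86714*(-14015371603/459940) = -607664466591271/229970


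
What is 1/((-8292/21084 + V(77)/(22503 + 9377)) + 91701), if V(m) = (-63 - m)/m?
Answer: 30807238/2825042414087 ≈ 1.0905e-5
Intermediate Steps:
V(m) = (-63 - m)/m
1/((-8292/21084 + V(77)/(22503 + 9377)) + 91701) = 1/((-8292/21084 + ((-63 - 1*77)/77)/(22503 + 9377)) + 91701) = 1/((-8292*1/21084 + ((-63 - 77)/77)/31880) + 91701) = 1/((-691/1757 + ((1/77)*(-140))*(1/31880)) + 91701) = 1/((-691/1757 - 20/11*1/31880) + 91701) = 1/((-691/1757 - 1/17534) + 91701) = 1/(-12117751/30807238 + 91701) = 1/(2825042414087/30807238) = 30807238/2825042414087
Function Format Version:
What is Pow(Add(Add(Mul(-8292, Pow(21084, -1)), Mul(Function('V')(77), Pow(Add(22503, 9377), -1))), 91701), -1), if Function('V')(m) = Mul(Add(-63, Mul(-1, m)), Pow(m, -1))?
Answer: Rational(30807238, 2825042414087) ≈ 1.0905e-5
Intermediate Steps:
Function('V')(m) = Mul(Pow(m, -1), Add(-63, Mul(-1, m)))
Pow(Add(Add(Mul(-8292, Pow(21084, -1)), Mul(Function('V')(77), Pow(Add(22503, 9377), -1))), 91701), -1) = Pow(Add(Add(Mul(-8292, Pow(21084, -1)), Mul(Mul(Pow(77, -1), Add(-63, Mul(-1, 77))), Pow(Add(22503, 9377), -1))), 91701), -1) = Pow(Add(Add(Mul(-8292, Rational(1, 21084)), Mul(Mul(Rational(1, 77), Add(-63, -77)), Pow(31880, -1))), 91701), -1) = Pow(Add(Add(Rational(-691, 1757), Mul(Mul(Rational(1, 77), -140), Rational(1, 31880))), 91701), -1) = Pow(Add(Add(Rational(-691, 1757), Mul(Rational(-20, 11), Rational(1, 31880))), 91701), -1) = Pow(Add(Add(Rational(-691, 1757), Rational(-1, 17534)), 91701), -1) = Pow(Add(Rational(-12117751, 30807238), 91701), -1) = Pow(Rational(2825042414087, 30807238), -1) = Rational(30807238, 2825042414087)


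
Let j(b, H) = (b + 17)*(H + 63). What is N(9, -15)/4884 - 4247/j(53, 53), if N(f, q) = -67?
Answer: -5321597/9914520 ≈ -0.53675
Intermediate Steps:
j(b, H) = (17 + b)*(63 + H)
N(9, -15)/4884 - 4247/j(53, 53) = -67/4884 - 4247/(1071 + 17*53 + 63*53 + 53*53) = -67*1/4884 - 4247/(1071 + 901 + 3339 + 2809) = -67/4884 - 4247/8120 = -5321597/9914520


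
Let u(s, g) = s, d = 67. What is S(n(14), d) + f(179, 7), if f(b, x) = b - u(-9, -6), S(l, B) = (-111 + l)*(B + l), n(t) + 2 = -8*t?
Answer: 10763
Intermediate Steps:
n(t) = -2 - 8*t
f(b, x) = 9 + b (f(b, x) = b - 1*(-9) = b + 9 = 9 + b)
S(n(14), d) + f(179, 7) = ((-2 - 8*14)² - 111*67 - 111*(-2 - 8*14) + 67*(-2 - 8*14)) + (9 + 179) = ((-2 - 112)² - 7437 - 111*(-2 - 112) + 67*(-2 - 112)) + 188 = ((-114)² - 7437 - 111*(-114) + 67*(-114)) + 188 = (12996 - 7437 + 12654 - 7638) + 188 = 10575 + 188 = 10763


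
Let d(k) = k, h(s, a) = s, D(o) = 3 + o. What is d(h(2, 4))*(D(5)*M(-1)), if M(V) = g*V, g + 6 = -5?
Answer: 176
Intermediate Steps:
g = -11 (g = -6 - 5 = -11)
M(V) = -11*V
d(h(2, 4))*(D(5)*M(-1)) = 2*((3 + 5)*(-11*(-1))) = 2*(8*11) = 2*88 = 176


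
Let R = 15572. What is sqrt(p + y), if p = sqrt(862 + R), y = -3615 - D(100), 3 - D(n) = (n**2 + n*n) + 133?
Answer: sqrt(16515 + 3*sqrt(1826)) ≈ 129.01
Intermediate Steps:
D(n) = -130 - 2*n**2 (D(n) = 3 - ((n**2 + n*n) + 133) = 3 - ((n**2 + n**2) + 133) = 3 - (2*n**2 + 133) = 3 - (133 + 2*n**2) = 3 + (-133 - 2*n**2) = -130 - 2*n**2)
y = 16515 (y = -3615 - (-130 - 2*100**2) = -3615 - (-130 - 2*10000) = -3615 - (-130 - 20000) = -3615 - 1*(-20130) = -3615 + 20130 = 16515)
p = 3*sqrt(1826) (p = sqrt(862 + 15572) = sqrt(16434) = 3*sqrt(1826) ≈ 128.20)
sqrt(p + y) = sqrt(3*sqrt(1826) + 16515) = sqrt(16515 + 3*sqrt(1826))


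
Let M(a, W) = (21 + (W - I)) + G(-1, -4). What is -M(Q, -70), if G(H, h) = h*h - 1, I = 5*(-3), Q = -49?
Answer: 19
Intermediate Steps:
I = -15
G(H, h) = -1 + h² (G(H, h) = h² - 1 = -1 + h²)
M(a, W) = 51 + W (M(a, W) = (21 + (W - 1*(-15))) + (-1 + (-4)²) = (21 + (W + 15)) + (-1 + 16) = (21 + (15 + W)) + 15 = (36 + W) + 15 = 51 + W)
-M(Q, -70) = -(51 - 70) = -1*(-19) = 19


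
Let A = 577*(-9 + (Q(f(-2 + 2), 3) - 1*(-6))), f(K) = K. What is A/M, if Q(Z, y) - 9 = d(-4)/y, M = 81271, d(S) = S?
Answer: 8078/243813 ≈ 0.033132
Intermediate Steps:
Q(Z, y) = 9 - 4/y
A = 8078/3 (A = 577*(-9 + ((9 - 4/3) - 1*(-6))) = 577*(-9 + ((9 - 4*⅓) + 6)) = 577*(-9 + ((9 - 4/3) + 6)) = 577*(-9 + (23/3 + 6)) = 577*(-9 + 41/3) = 577*(14/3) = 8078/3 ≈ 2692.7)
A/M = (8078/3)/81271 = (8078/3)*(1/81271) = 8078/243813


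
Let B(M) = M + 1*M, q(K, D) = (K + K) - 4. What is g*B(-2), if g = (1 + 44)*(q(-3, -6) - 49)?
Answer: 10620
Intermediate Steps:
q(K, D) = -4 + 2*K (q(K, D) = 2*K - 4 = -4 + 2*K)
g = -2655 (g = (1 + 44)*((-4 + 2*(-3)) - 49) = 45*((-4 - 6) - 49) = 45*(-10 - 49) = 45*(-59) = -2655)
B(M) = 2*M (B(M) = M + M = 2*M)
g*B(-2) = -5310*(-2) = -2655*(-4) = 10620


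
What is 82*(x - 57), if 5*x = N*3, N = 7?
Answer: -21648/5 ≈ -4329.6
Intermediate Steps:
x = 21/5 (x = (7*3)/5 = (⅕)*21 = 21/5 ≈ 4.2000)
82*(x - 57) = 82*(21/5 - 57) = 82*(-264/5) = -21648/5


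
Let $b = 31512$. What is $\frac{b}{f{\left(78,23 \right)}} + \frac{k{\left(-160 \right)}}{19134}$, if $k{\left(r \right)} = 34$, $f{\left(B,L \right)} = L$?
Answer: $\frac{301475695}{220041} \approx 1370.1$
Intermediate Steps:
$\frac{b}{f{\left(78,23 \right)}} + \frac{k{\left(-160 \right)}}{19134} = \frac{31512}{23} + \frac{34}{19134} = 31512 \cdot \frac{1}{23} + 34 \cdot \frac{1}{19134} = \frac{31512}{23} + \frac{17}{9567} = \frac{301475695}{220041}$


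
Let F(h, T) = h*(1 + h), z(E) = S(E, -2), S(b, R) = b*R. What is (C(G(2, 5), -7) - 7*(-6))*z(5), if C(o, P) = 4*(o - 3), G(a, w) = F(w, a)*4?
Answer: -5100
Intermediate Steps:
S(b, R) = R*b
z(E) = -2*E
G(a, w) = 4*w*(1 + w) (G(a, w) = (w*(1 + w))*4 = 4*w*(1 + w))
C(o, P) = -12 + 4*o (C(o, P) = 4*(-3 + o) = -12 + 4*o)
(C(G(2, 5), -7) - 7*(-6))*z(5) = ((-12 + 4*(4*5*(1 + 5))) - 7*(-6))*(-2*5) = ((-12 + 4*(4*5*6)) + 42)*(-10) = ((-12 + 4*120) + 42)*(-10) = ((-12 + 480) + 42)*(-10) = (468 + 42)*(-10) = 510*(-10) = -5100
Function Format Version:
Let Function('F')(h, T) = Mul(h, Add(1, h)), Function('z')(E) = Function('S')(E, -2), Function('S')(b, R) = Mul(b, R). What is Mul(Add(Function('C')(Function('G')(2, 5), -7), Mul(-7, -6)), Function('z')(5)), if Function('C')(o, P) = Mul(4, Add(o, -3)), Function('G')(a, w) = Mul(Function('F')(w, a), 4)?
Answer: -5100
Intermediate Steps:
Function('S')(b, R) = Mul(R, b)
Function('z')(E) = Mul(-2, E)
Function('G')(a, w) = Mul(4, w, Add(1, w)) (Function('G')(a, w) = Mul(Mul(w, Add(1, w)), 4) = Mul(4, w, Add(1, w)))
Function('C')(o, P) = Add(-12, Mul(4, o)) (Function('C')(o, P) = Mul(4, Add(-3, o)) = Add(-12, Mul(4, o)))
Mul(Add(Function('C')(Function('G')(2, 5), -7), Mul(-7, -6)), Function('z')(5)) = Mul(Add(Add(-12, Mul(4, Mul(4, 5, Add(1, 5)))), Mul(-7, -6)), Mul(-2, 5)) = Mul(Add(Add(-12, Mul(4, Mul(4, 5, 6))), 42), -10) = Mul(Add(Add(-12, Mul(4, 120)), 42), -10) = Mul(Add(Add(-12, 480), 42), -10) = Mul(Add(468, 42), -10) = Mul(510, -10) = -5100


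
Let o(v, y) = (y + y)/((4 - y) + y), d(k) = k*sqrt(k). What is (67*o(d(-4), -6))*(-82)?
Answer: 16482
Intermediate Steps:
d(k) = k**(3/2)
o(v, y) = y/2 (o(v, y) = (2*y)/4 = (2*y)*(1/4) = y/2)
(67*o(d(-4), -6))*(-82) = (67*((1/2)*(-6)))*(-82) = (67*(-3))*(-82) = -201*(-82) = 16482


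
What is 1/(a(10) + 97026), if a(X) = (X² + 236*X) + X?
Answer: 1/99496 ≈ 1.0051e-5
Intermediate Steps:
a(X) = X² + 237*X
1/(a(10) + 97026) = 1/(10*(237 + 10) + 97026) = 1/(10*247 + 97026) = 1/(2470 + 97026) = 1/99496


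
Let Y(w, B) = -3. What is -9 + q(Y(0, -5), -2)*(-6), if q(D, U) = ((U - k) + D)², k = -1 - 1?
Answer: -63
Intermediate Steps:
k = -2
q(D, U) = (2 + D + U)² (q(D, U) = ((U - 1*(-2)) + D)² = ((U + 2) + D)² = ((2 + U) + D)² = (2 + D + U)²)
-9 + q(Y(0, -5), -2)*(-6) = -9 + (2 - 3 - 2)²*(-6) = -9 + (-3)²*(-6) = -9 + 9*(-6) = -9 - 54 = -63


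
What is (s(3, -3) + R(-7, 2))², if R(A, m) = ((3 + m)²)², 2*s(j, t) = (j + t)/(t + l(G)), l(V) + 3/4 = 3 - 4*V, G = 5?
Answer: 390625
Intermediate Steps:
l(V) = 9/4 - 4*V (l(V) = -¾ + (3 - 4*V) = 9/4 - 4*V)
s(j, t) = (j + t)/(2*(-71/4 + t)) (s(j, t) = ((j + t)/(t + (9/4 - 4*5)))/2 = ((j + t)/(t + (9/4 - 20)))/2 = ((j + t)/(t - 71/4))/2 = ((j + t)/(-71/4 + t))/2 = (j + t)/(2*(-71/4 + t)))
R(A, m) = (3 + m)⁴
(s(3, -3) + R(-7, 2))² = (2*(3 - 3)/(-71 + 4*(-3)) + (3 + 2)⁴)² = (2*0/(-71 - 12) + 5⁴)² = (2*0/(-83) + 625)² = (2*(-1/83)*0 + 625)² = (0 + 625)² = 625² = 390625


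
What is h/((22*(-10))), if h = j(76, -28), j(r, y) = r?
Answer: -19/55 ≈ -0.34545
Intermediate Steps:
h = 76
h/((22*(-10))) = 76/((22*(-10))) = 76/(-220) = 76*(-1/220) = -19/55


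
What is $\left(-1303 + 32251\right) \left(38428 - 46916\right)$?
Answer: $-262686624$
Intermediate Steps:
$\left(-1303 + 32251\right) \left(38428 - 46916\right) = 30948 \left(-8488\right) = -262686624$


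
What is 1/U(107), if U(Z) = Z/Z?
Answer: 1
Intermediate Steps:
U(Z) = 1
1/U(107) = 1/1 = 1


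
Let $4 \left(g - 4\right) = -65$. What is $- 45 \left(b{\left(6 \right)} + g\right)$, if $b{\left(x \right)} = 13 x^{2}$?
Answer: $- \frac{82035}{4} \approx -20509.0$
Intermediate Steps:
$g = - \frac{49}{4}$ ($g = 4 + \frac{1}{4} \left(-65\right) = 4 - \frac{65}{4} = - \frac{49}{4} \approx -12.25$)
$- 45 \left(b{\left(6 \right)} + g\right) = - 45 \left(13 \cdot 6^{2} - \frac{49}{4}\right) = - 45 \left(13 \cdot 36 - \frac{49}{4}\right) = - 45 \left(468 - \frac{49}{4}\right) = \left(-45\right) \frac{1823}{4} = - \frac{82035}{4}$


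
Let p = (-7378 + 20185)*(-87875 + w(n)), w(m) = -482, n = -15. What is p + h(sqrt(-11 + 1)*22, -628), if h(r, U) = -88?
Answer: -1131588187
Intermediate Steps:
p = -1131588099 (p = (-7378 + 20185)*(-87875 - 482) = 12807*(-88357) = -1131588099)
p + h(sqrt(-11 + 1)*22, -628) = -1131588099 - 88 = -1131588187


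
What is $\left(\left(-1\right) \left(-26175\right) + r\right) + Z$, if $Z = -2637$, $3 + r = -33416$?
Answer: $-9881$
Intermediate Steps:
$r = -33419$ ($r = -3 - 33416 = -33419$)
$\left(\left(-1\right) \left(-26175\right) + r\right) + Z = \left(\left(-1\right) \left(-26175\right) - 33419\right) - 2637 = \left(26175 - 33419\right) - 2637 = -7244 - 2637 = -9881$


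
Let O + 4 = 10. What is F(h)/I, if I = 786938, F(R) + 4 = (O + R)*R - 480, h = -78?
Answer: 2566/393469 ≈ 0.0065215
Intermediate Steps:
O = 6 (O = -4 + 10 = 6)
F(R) = -484 + R*(6 + R) (F(R) = -4 + ((6 + R)*R - 480) = -4 + (R*(6 + R) - 480) = -4 + (-480 + R*(6 + R)) = -484 + R*(6 + R))
F(h)/I = (-484 + (-78)² + 6*(-78))/786938 = (-484 + 6084 - 468)*(1/786938) = 5132*(1/786938) = 2566/393469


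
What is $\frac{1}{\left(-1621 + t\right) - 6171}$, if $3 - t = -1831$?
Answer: $- \frac{1}{5958} \approx -0.00016784$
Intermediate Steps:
$t = 1834$ ($t = 3 - -1831 = 3 + 1831 = 1834$)
$\frac{1}{\left(-1621 + t\right) - 6171} = \frac{1}{\left(-1621 + 1834\right) - 6171} = \frac{1}{213 - 6171} = \frac{1}{-5958} = - \frac{1}{5958}$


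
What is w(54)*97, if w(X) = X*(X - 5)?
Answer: 256662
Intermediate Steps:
w(X) = X*(-5 + X)
w(54)*97 = (54*(-5 + 54))*97 = (54*49)*97 = 2646*97 = 256662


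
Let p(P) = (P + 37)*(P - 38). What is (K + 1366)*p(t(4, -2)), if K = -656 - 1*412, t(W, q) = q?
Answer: -417200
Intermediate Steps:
p(P) = (-38 + P)*(37 + P) (p(P) = (37 + P)*(-38 + P) = (-38 + P)*(37 + P))
K = -1068 (K = -656 - 412 = -1068)
(K + 1366)*p(t(4, -2)) = (-1068 + 1366)*(-1406 + (-2)² - 1*(-2)) = 298*(-1406 + 4 + 2) = 298*(-1400) = -417200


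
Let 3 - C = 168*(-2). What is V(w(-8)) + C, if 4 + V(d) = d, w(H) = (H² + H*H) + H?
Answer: 455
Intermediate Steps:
C = 339 (C = 3 - 168*(-2) = 3 - 1*(-336) = 3 + 336 = 339)
w(H) = H + 2*H² (w(H) = (H² + H²) + H = 2*H² + H = H + 2*H²)
V(d) = -4 + d
V(w(-8)) + C = (-4 - 8*(1 + 2*(-8))) + 339 = (-4 - 8*(1 - 16)) + 339 = (-4 - 8*(-15)) + 339 = (-4 + 120) + 339 = 116 + 339 = 455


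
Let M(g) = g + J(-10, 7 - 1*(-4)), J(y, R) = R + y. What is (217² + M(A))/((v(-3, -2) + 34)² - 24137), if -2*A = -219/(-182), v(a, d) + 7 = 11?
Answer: -1558231/750932 ≈ -2.0751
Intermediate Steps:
v(a, d) = 4 (v(a, d) = -7 + 11 = 4)
A = -219/364 (A = -(-219)/(2*(-182)) = -(-219)*(-1)/(2*182) = -½*219/182 = -219/364 ≈ -0.60165)
M(g) = 1 + g (M(g) = g + ((7 - 1*(-4)) - 10) = g + ((7 + 4) - 10) = g + (11 - 10) = g + 1 = 1 + g)
(217² + M(A))/((v(-3, -2) + 34)² - 24137) = (217² + (1 - 219/364))/((4 + 34)² - 24137) = (47089 + 145/364)/(38² - 24137) = 17140541/(364*(1444 - 24137)) = (17140541/364)/(-22693) = (17140541/364)*(-1/22693) = -1558231/750932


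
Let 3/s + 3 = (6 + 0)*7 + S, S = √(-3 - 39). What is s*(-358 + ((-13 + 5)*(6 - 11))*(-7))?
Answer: -24882/521 + 638*I*√42/521 ≈ -47.758 + 7.9361*I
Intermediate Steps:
S = I*√42 (S = √(-42) = I*√42 ≈ 6.4807*I)
s = 3/(39 + I*√42) (s = 3/(-3 + ((6 + 0)*7 + I*√42)) = 3/(-3 + (6*7 + I*√42)) = 3/(-3 + (42 + I*√42)) = 3/(39 + I*√42) ≈ 0.074856 - 0.012439*I)
s*(-358 + ((-13 + 5)*(6 - 11))*(-7)) = (39/521 - I*√42/521)*(-358 + ((-13 + 5)*(6 - 11))*(-7)) = (39/521 - I*√42/521)*(-358 - 8*(-5)*(-7)) = (39/521 - I*√42/521)*(-358 + 40*(-7)) = (39/521 - I*√42/521)*(-358 - 280) = (39/521 - I*√42/521)*(-638) = -24882/521 + 638*I*√42/521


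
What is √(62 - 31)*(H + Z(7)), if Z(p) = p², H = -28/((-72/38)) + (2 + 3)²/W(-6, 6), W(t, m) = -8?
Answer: 4367*√31/72 ≈ 337.70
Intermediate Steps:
H = 839/72 (H = -28/((-72/38)) + (2 + 3)²/(-8) = -28/((-72*1/38)) + 5²*(-⅛) = -28/(-36/19) + 25*(-⅛) = -28*(-19/36) - 25/8 = 133/9 - 25/8 = 839/72 ≈ 11.653)
√(62 - 31)*(H + Z(7)) = √(62 - 31)*(839/72 + 7²) = √31*(839/72 + 49) = √31*(4367/72) = 4367*√31/72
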